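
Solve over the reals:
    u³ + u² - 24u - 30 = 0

u = -4.7321 or u = -1.2679 or u = 5

Possible rational roots are divisors of -30. Testing u = 5 gives 0, so (u - 5) is a factor.
Divide: u³ + u² - 24u - 30 = (u - 5)(u² + 6u + 6).
Apply the quadratic formula to u² + 6u + 6 = 0: u = (-6 ± √12)/2, i.e. u ≈ -1.2679 or u ≈ -4.7321.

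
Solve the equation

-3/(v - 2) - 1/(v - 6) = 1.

v = -1.4641 or v = 5.4641

Multiply both sides by (v - 2)(v - 6):
-3(v - 6) - (v - 2) = (v - 2)(v - 6).
Expand and collect terms: v² - 4v - 8 = 0.
By the quadratic formula, v = (4 ± √48) / 2, so v ≈ 5.4641 or v ≈ -1.4641.
Neither value makes a denominator zero (v ≠ 2, v ≠ 6), so both are valid.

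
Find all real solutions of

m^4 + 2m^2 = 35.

Let u = m^2. The equation becomes u^2 + 2u - 35 = 0.
Factor: (u - 5)(u + 7) = 0, so u = 5 or u = -7.
m^2 = 5 gives m = +/-sqrt(5) ~= +/-2.2361.
m^2 = -7 < 0 has no real solution.

m = -2.2361 or m = 2.2361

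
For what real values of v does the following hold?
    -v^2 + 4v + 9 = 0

Discriminant: (4)^2 - 4*(-1)*9 = 52.
Quadratic formula: v = (-4 +/- sqrt(52)) / (-2).
So v = 2 - sqrt(13) ~= -1.6056 or v = 2 + sqrt(13) ~= 5.6056.

v = -1.6056 or v = 5.6056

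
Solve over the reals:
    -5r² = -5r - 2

r = -0.3062 or r = 1.3062

Rearrange to standard form: -5r² + 5r + 2 = 0.
Discriminant: (5)² − 4·(-5)·2 = 65.
Quadratic formula: r = (-5 ± √65) / (-10).
So r = 1/2 - √(65)/10 ≈ -0.3062 or r = 1/2 + √(65)/10 ≈ 1.3062.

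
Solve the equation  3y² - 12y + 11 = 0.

y = 1.4226 or y = 2.5774

Discriminant: (-12)² − 4·3·11 = 12.
Quadratic formula: y = (12 ± √12) / 6.
So y = √(3)/3 + 2 ≈ 2.5774 or y = 2 - √(3)/3 ≈ 1.4226.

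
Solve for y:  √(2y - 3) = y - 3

Square both sides: 2y - 3 = (y - 3)².
Expand and rearrange: y² - 8y + 12 = 0.
Solving gives y = 6 or y = 2.
Check each candidate in the original equation:
  y = 6: √(9) = 3, while y - 3 = 3 — valid.
  y = 2: √(1) = 1, while y - 3 = -1 — extraneous.

y = 6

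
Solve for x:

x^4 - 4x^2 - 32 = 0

x = -2.8284 or x = 2.8284

Let u = x^2. The equation becomes u^2 - 4u - 32 = 0.
Factor: (u + 4)(u - 8) = 0, so u = -4 or u = 8.
x^2 = -4 < 0 has no real solution.
x^2 = 8 gives x = +/-2*sqrt(2) ~= +/-2.8284.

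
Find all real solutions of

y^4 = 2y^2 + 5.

y = -1.8573 or y = 1.8573

Let u = y^2. The equation becomes u^2 - 2u - 5 = 0.
By the quadratic formula, u = 1 + sqrt(6) or u = 1 - sqrt(6).
y^2 = 1 + sqrt(6) gives y = +/-sqrt(1 + sqrt(6)) ~= +/-1.8573.
y^2 = 1 - sqrt(6) < 0 has no real solution.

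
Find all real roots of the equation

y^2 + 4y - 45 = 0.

y = -9 or y = 5

Factor: (y + 9)(y - 5) = 0.
So y = -9 or y = 5.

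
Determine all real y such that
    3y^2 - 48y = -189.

Bring every term to one side: 3y^2 - 48y + 189 = 0.
Factor: 3(y - 7)(y - 9) = 0.
So y = 7 or y = 9.

y = 7 or y = 9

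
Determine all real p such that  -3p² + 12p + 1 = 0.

p = -0.0817 or p = 4.0817

Discriminant: (12)² − 4·(-3)·1 = 156.
Quadratic formula: p = (-12 ± √156) / (-6).
So p = 2 - √(39)/3 ≈ -0.0817 or p = 2 + √(39)/3 ≈ 4.0817.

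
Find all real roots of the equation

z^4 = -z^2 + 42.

Let u = z^2. The equation becomes u^2 + u - 42 = 0.
Factor: (u - 6)(u + 7) = 0, so u = 6 or u = -7.
z^2 = 6 gives z = +/-sqrt(6) ~= +/-2.4495.
z^2 = -7 < 0 has no real solution.

z = -2.4495 or z = 2.4495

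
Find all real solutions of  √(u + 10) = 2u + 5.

Square both sides: u + 10 = (2u + 5)².
Expand and rearrange: 4u² + 19u + 15 = 0.
Solving gives u = -1 or u = -3.75.
Check each candidate in the original equation:
  u = -1: √(9) = 3, while 2u + 5 = 3 — valid.
  u = -3.75: √(6.25) = 2.5, while 2u + 5 = -2.5 — extraneous.

u = -1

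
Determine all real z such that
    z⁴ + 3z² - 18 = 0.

z = -1.7321 or z = 1.7321

Let u = z². The equation becomes u² + 3u - 18 = 0.
Factor: (u - 3)(u + 6) = 0, so u = 3 or u = -6.
z² = 3 gives z = ±√(3) ≈ ±1.7321.
z² = -6 < 0 has no real solution.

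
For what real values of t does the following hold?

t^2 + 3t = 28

Bring every term to one side: t^2 + 3t - 28 = 0.
Factor: (t + 7)(t - 4) = 0.
So t = -7 or t = 4.

t = -7 or t = 4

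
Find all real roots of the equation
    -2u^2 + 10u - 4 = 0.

u = 0.4384 or u = 4.5616

Discriminant: (10)^2 - 4*(-2)*(-4) = 68.
Quadratic formula: u = (-10 +/- sqrt(68)) / (-4).
So u = 5/2 - sqrt(17)/2 ~= 0.4384 or u = sqrt(17)/2 + 5/2 ~= 4.5616.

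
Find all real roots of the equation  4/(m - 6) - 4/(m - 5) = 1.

m = 3.4384 or m = 7.5616

Multiply both sides by (m - 6)(m - 5):
4(m - 5) - 4(m - 6) = (m - 6)(m - 5).
Expand and collect terms: m^2 - 11m + 26 = 0.
By the quadratic formula, m = (11 +/- sqrt(17)) / 2, so m ~= 7.5616 or m ~= 3.4384.
Neither value makes a denominator zero (m != 6, m != 5), so both are valid.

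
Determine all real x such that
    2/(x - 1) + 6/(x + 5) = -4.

Multiply both sides by (x - 1)(x + 5):
2(x + 5) + 6(x - 1) = -4(x - 1)(x + 5).
Expand and collect terms: -4x^2 - 24x + 16 = 0.
By the quadratic formula, x = (24 +/- sqrt(832)) / -8, so x ~= -6.6056 or x ~= 0.6056.
Neither value makes a denominator zero (x != 1, x != -5), so both are valid.

x = -6.6056 or x = 0.6056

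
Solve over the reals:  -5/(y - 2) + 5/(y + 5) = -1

y = -8.3739 or y = 5.3739

Multiply both sides by (y - 2)(y + 5):
-5(y + 5) + 5(y - 2) = -(y - 2)(y + 5).
Expand and collect terms: -y² - 3y + 45 = 0.
By the quadratic formula, y = (3 ± √189) / -2, so y ≈ -8.3739 or y ≈ 5.3739.
Neither value makes a denominator zero (y ≠ 2, y ≠ -5), so both are valid.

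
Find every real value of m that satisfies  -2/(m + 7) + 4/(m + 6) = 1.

m = -7.5616 or m = -3.4384

Multiply both sides by (m + 7)(m + 6):
-2(m + 6) + 4(m + 7) = (m + 7)(m + 6).
Expand and collect terms: m^2 + 11m + 26 = 0.
By the quadratic formula, m = (-11 +/- sqrt(17)) / 2, so m ~= -3.4384 or m ~= -7.5616.
Neither value makes a denominator zero (m != -7, m != -6), so both are valid.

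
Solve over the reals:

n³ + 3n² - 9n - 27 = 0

Possible rational roots are divisors of -27. Testing n = 3 gives 0, so (n - 3) is a factor.
Divide: n³ + 3n² - 9n - 27 = (n - 3)(n² + 6n + 9).
The quadratic has the repeated root n = -3.

n = -3 or n = 3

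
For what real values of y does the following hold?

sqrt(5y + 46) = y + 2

Square both sides: 5y + 46 = (y + 2)^2.
Expand and rearrange: y^2 - y - 42 = 0.
Solving gives y = 7 or y = -6.
Check each candidate in the original equation:
  y = 7: sqrt(81) = 9, while y + 2 = 9 — valid.
  y = -6: sqrt(16) = 4, while y + 2 = -4 — extraneous.

y = 7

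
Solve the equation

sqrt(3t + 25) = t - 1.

Square both sides: 3t + 25 = (t - 1)^2.
Expand and rearrange: t^2 - 5t - 24 = 0.
Solving gives t = 8 or t = -3.
Check each candidate in the original equation:
  t = 8: sqrt(49) = 7, while t - 1 = 7 — valid.
  t = -3: sqrt(16) = 4, while t - 1 = -4 — extraneous.

t = 8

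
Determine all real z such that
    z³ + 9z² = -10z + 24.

z = -7.1231 or z = -3 or z = 1.1231

Rearrange: z³ + 9z² + 10z - 24 = 0.
Possible rational roots are divisors of -24. Testing z = -3 gives 0, so (z + 3) is a factor.
Divide: z³ + 9z² + 10z - 24 = (z + 3)(z² + 6z - 8).
Apply the quadratic formula to z² + 6z - 8 = 0: z = (-6 ± √68)/2, i.e. z ≈ 1.1231 or z ≈ -7.1231.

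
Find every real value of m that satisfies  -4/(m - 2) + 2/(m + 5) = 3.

m = -4.1487 or m = 0.4821

Multiply both sides by (m - 2)(m + 5):
-4(m + 5) + 2(m - 2) = 3(m - 2)(m + 5).
Expand and collect terms: 3m^2 + 11m - 6 = 0.
By the quadratic formula, m = (-11 +/- sqrt(193)) / 6, so m ~= 0.4821 or m ~= -4.1487.
Neither value makes a denominator zero (m != 2, m != -5), so both are valid.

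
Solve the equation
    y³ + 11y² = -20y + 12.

y = -8.4721 or y = -3 or y = 0.4721

Rearrange: y³ + 11y² + 20y - 12 = 0.
Possible rational roots are divisors of -12. Testing y = -3 gives 0, so (y + 3) is a factor.
Divide: y³ + 11y² + 20y - 12 = (y + 3)(y² + 8y - 4).
Apply the quadratic formula to y² + 8y - 4 = 0: y = (-8 ± √80)/2, i.e. y ≈ 0.4721 or y ≈ -8.4721.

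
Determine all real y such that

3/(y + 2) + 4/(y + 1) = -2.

Multiply both sides by (y + 2)(y + 1):
3(y + 1) + 4(y + 2) = -2(y + 2)(y + 1).
Expand and collect terms: -2y^2 - 13y - 15 = 0.
Factor or apply the quadratic formula: y = -5 or y = -1.5.
Neither value makes a denominator zero (y != -2, y != -1), so both are valid.

y = -5 or y = -1.5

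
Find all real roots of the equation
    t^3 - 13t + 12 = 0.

t = -4 or t = 1 or t = 3

Possible rational roots are divisors of 12. Testing t = 1 gives 0, so (t - 1) is a factor.
Divide: t^3 - 13t + 12 = (t - 1)(t^2 + t - 12).
Factor the quadratic: t = 3 or t = -4.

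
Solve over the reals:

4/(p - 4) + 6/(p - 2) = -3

Multiply both sides by (p - 4)(p - 2):
4(p - 2) + 6(p - 4) = -3(p - 4)(p - 2).
Expand and collect terms: -3p^2 + 8p + 8 = 0.
By the quadratic formula, p = (-8 +/- sqrt(160)) / -6, so p ~= -0.7749 or p ~= 3.4415.
Neither value makes a denominator zero (p != 4, p != 2), so both are valid.

p = -0.7749 or p = 3.4415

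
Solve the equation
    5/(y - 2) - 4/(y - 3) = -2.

Multiply both sides by (y - 2)(y - 3):
5(y - 3) - 4(y - 2) = -2(y - 2)(y - 3).
Expand and collect terms: -2y² + 9y - 5 = 0.
By the quadratic formula, y = (-9 ± √41) / -4, so y ≈ 0.6492 or y ≈ 3.8508.
Neither value makes a denominator zero (y ≠ 2, y ≠ 3), so both are valid.

y = 0.6492 or y = 3.8508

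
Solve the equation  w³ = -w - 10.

Rearrange: w³ + w + 10 = 0.
Possible rational roots are divisors of 10. Testing w = -2 gives 0, so (w + 2) is a factor.
Divide: w³ + w + 10 = (w + 2)(w² - 2w + 5).
The quadratic w² - 2w + 5 has discriminant -16 < 0, so no further real roots.

w = -2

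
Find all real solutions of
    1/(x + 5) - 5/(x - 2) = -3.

x = -5.2712 or x = 3.6045

Multiply both sides by (x + 5)(x - 2):
(x - 2) - 5(x + 5) = -3(x + 5)(x - 2).
Expand and collect terms: -3x² - 5x + 57 = 0.
By the quadratic formula, x = (5 ± √709) / -6, so x ≈ -5.2712 or x ≈ 3.6045.
Neither value makes a denominator zero (x ≠ -5, x ≠ 2), so both are valid.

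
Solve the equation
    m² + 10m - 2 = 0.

m = -10.1962 or m = 0.1962

Discriminant: (10)² − 4·1·(-2) = 108.
Quadratic formula: m = (-10 ± √108) / 2.
So m = -5 + 3·√(3) ≈ 0.1962 or m = -3·√(3) - 5 ≈ -10.1962.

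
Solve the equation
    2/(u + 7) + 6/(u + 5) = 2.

u = -6.6458 or u = -1.3542

Multiply both sides by (u + 7)(u + 5):
2(u + 5) + 6(u + 7) = 2(u + 7)(u + 5).
Expand and collect terms: 2u² + 16u + 18 = 0.
By the quadratic formula, u = (-16 ± √112) / 4, so u ≈ -1.3542 or u ≈ -6.6458.
Neither value makes a denominator zero (u ≠ -7, u ≠ -5), so both are valid.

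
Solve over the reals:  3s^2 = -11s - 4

Rearrange to standard form: 3s^2 + 11s + 4 = 0.
Discriminant: (11)^2 - 4*3*4 = 73.
Quadratic formula: s = (-11 +/- sqrt(73)) / 6.
So s = -11/6 + sqrt(73)/6 ~= -0.4093 or s = -11/6 - sqrt(73)/6 ~= -3.2573.

s = -3.2573 or s = -0.4093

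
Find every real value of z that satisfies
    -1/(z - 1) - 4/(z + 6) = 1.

z = -10.3852 or z = 0.3852

Multiply both sides by (z - 1)(z + 6):
-(z + 6) - 4(z - 1) = (z - 1)(z + 6).
Expand and collect terms: z² + 10z - 4 = 0.
By the quadratic formula, z = (-10 ± √116) / 2, so z ≈ 0.3852 or z ≈ -10.3852.
Neither value makes a denominator zero (z ≠ 1, z ≠ -6), so both are valid.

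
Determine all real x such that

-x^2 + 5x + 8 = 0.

x = -1.2749 or x = 6.2749

Discriminant: (5)^2 - 4*(-1)*8 = 57.
Quadratic formula: x = (-5 +/- sqrt(57)) / (-2).
So x = 5/2 - sqrt(57)/2 ~= -1.2749 or x = 5/2 + sqrt(57)/2 ~= 6.2749.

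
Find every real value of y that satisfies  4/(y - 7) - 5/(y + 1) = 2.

y = -3.0863 or y = 8.5863

Multiply both sides by (y - 7)(y + 1):
4(y + 1) - 5(y - 7) = 2(y - 7)(y + 1).
Expand and collect terms: 2y^2 - 11y - 53 = 0.
By the quadratic formula, y = (11 +/- sqrt(545)) / 4, so y ~= 8.5863 or y ~= -3.0863.
Neither value makes a denominator zero (y != 7, y != -1), so both are valid.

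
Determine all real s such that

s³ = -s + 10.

s = 2

Rearrange: s³ + s - 10 = 0.
Possible rational roots are divisors of -10. Testing s = 2 gives 0, so (s - 2) is a factor.
Divide: s³ + s - 10 = (s - 2)(s² + 2s + 5).
The quadratic s² + 2s + 5 has discriminant -16 < 0, so no further real roots.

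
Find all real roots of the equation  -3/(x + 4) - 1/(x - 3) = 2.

Multiply both sides by (x + 4)(x - 3):
-3(x - 3) - (x + 4) = 2(x + 4)(x - 3).
Expand and collect terms: 2x² + 6x - 29 = 0.
By the quadratic formula, x = (-6 ± √268) / 4, so x ≈ 2.5927 or x ≈ -5.5927.
Neither value makes a denominator zero (x ≠ -4, x ≠ 3), so both are valid.

x = -5.5927 or x = 2.5927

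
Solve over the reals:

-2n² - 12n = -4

n = -6.3166 or n = 0.3166

Rearrange to standard form: -2n² - 12n + 4 = 0.
Discriminant: (-12)² − 4·(-2)·4 = 176.
Quadratic formula: n = (12 ± √176) / (-4).
So n = -√(11) - 3 ≈ -6.3166 or n = -3 + √(11) ≈ 0.3166.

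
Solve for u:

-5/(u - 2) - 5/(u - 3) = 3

Multiply both sides by (u - 2)(u - 3):
-5(u - 3) - 5(u - 2) = 3(u - 2)(u - 3).
Expand and collect terms: 3u² - 5u - 7 = 0.
By the quadratic formula, u = (5 ± √109) / 6, so u ≈ 2.5734 or u ≈ -0.9067.
Neither value makes a denominator zero (u ≠ 2, u ≠ 3), so both are valid.

u = -0.9067 or u = 2.5734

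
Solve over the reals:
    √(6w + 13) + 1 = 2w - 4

Isolate the radical: √(6w + 13) = 2w - 5.
Square both sides: 6w + 13 = (2w - 5)².
Expand and rearrange: 4w² - 26w + 12 = 0.
Solving gives w = 6 or w = 0.5.
Check each candidate in the original equation:
  w = 6: √(49) = 7, while 2w - 5 = 7 — valid.
  w = 0.5: √(16) = 4, while 2w - 5 = -4 — extraneous.

w = 6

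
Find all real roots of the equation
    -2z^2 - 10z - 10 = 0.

Discriminant: (-10)^2 - 4*(-2)*(-10) = 20.
Quadratic formula: z = (10 +/- sqrt(20)) / (-4).
So z = -5/2 - sqrt(5)/2 ~= -3.618 or z = -5/2 + sqrt(5)/2 ~= -1.382.

z = -3.618 or z = -1.382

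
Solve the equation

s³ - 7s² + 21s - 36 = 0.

Possible rational roots are divisors of -36. Testing s = 4 gives 0, so (s - 4) is a factor.
Divide: s³ - 7s² + 21s - 36 = (s - 4)(s² - 3s + 9).
The quadratic s² - 3s + 9 has discriminant -27 < 0, so no further real roots.

s = 4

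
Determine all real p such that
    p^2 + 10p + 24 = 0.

p = -6 or p = -4

Factor: (p + 4)(p + 6) = 0.
So p = -4 or p = -6.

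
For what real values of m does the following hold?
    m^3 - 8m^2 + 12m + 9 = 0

m = -0.5414 or m = 3 or m = 5.5414

Possible rational roots are divisors of 9. Testing m = 3 gives 0, so (m - 3) is a factor.
Divide: m^3 - 8m^2 + 12m + 9 = (m - 3)(m^2 - 5m - 3).
Apply the quadratic formula to m^2 - 5m - 3 = 0: m = (5 +/- sqrt(37))/2, i.e. m ~= 5.5414 or m ~= -0.5414.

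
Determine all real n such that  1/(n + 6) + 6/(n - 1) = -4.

Multiply both sides by (n + 6)(n - 1):
(n - 1) + 6(n + 6) = -4(n + 6)(n - 1).
Expand and collect terms: -4n^2 - 27n - 11 = 0.
By the quadratic formula, n = (27 +/- sqrt(553)) / -8, so n ~= -6.3145 or n ~= -0.4355.
Neither value makes a denominator zero (n != -6, n != 1), so both are valid.

n = -6.3145 or n = -0.4355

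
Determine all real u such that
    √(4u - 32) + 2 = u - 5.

u = 9

Isolate the radical: √(4u - 32) = u - 7.
Square both sides: 4u - 32 = (u - 7)².
Expand and rearrange: u² - 18u + 81 = 0.
This gives the repeated root u = 9.
Check in the original equation:
  u = 9: √(4) = 2, while u - 7 = 2 — valid.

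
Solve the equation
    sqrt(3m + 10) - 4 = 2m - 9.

Isolate the radical: sqrt(3m + 10) = 2m - 5.
Square both sides: 3m + 10 = (2m - 5)^2.
Expand and rearrange: 4m^2 - 23m + 15 = 0.
Solving gives m = 5 or m = 0.75.
Check each candidate in the original equation:
  m = 5: sqrt(25) = 5, while 2m - 5 = 5 — valid.
  m = 0.75: sqrt(12.25) = 3.5, while 2m - 5 = -3.5 — extraneous.

m = 5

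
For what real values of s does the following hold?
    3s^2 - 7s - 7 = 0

Discriminant: (-7)^2 - 4*3*(-7) = 133.
Quadratic formula: s = (7 +/- sqrt(133)) / 6.
So s = 7/6 + sqrt(133)/6 ~= 3.0888 or s = 7/6 - sqrt(133)/6 ~= -0.7554.

s = -0.7554 or s = 3.0888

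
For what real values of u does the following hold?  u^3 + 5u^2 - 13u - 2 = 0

u = -6.8541 or u = -0.1459 or u = 2

Possible rational roots are divisors of -2. Testing u = 2 gives 0, so (u - 2) is a factor.
Divide: u^3 + 5u^2 - 13u - 2 = (u - 2)(u^2 + 7u + 1).
Apply the quadratic formula to u^2 + 7u + 1 = 0: u = (-7 +/- sqrt(45))/2, i.e. u ~= -0.1459 or u ~= -6.8541.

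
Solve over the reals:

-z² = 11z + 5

Rearrange to standard form: -z² - 11z - 5 = 0.
Discriminant: (-11)² − 4·(-1)·(-5) = 101.
Quadratic formula: z = (11 ± √101) / (-2).
So z = -11/2 - √(101)/2 ≈ -10.5249 or z = -11/2 + √(101)/2 ≈ -0.4751.

z = -10.5249 or z = -0.4751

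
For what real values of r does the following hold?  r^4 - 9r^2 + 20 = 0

Let u = r^2. The equation becomes u^2 - 9u + 20 = 0.
Factor: (u - 5)(u - 4) = 0, so u = 5 or u = 4.
r^2 = 5 gives r = +/-sqrt(5) ~= +/-2.2361.
r^2 = 4 gives r = +/-2.

r = -2.2361 or r = -2 or r = 2 or r = 2.2361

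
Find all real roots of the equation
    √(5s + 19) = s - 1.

s = 9

Square both sides: 5s + 19 = (s - 1)².
Expand and rearrange: s² - 7s - 18 = 0.
Solving gives s = 9 or s = -2.
Check each candidate in the original equation:
  s = 9: √(64) = 8, while s - 1 = 8 — valid.
  s = -2: √(9) = 3, while s - 1 = -3 — extraneous.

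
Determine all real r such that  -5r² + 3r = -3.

Rearrange to standard form: -5r² + 3r + 3 = 0.
Discriminant: (3)² − 4·(-5)·3 = 69.
Quadratic formula: r = (-3 ± √69) / (-10).
So r = 3/10 - √(69)/10 ≈ -0.5307 or r = 3/10 + √(69)/10 ≈ 1.1307.

r = -0.5307 or r = 1.1307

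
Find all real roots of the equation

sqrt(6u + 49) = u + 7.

Square both sides: 6u + 49 = (u + 7)^2.
Expand and rearrange: u^2 + 8u = 0.
Solving gives u = 0 or u = -8.
Check each candidate in the original equation:
  u = 0: sqrt(49) = 7, while u + 7 = 7 — valid.
  u = -8: sqrt(1) = 1, while u + 7 = -1 — extraneous.

u = 0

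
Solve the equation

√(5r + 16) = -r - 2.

Square both sides: 5r + 16 = (-r - 2)².
Expand and rearrange: r² - r - 12 = 0.
Solving gives r = 4 or r = -3.
Check each candidate in the original equation:
  r = 4: √(36) = 6, while -r - 2 = -6 — extraneous.
  r = -3: √(1) = 1, while -r - 2 = 1 — valid.

r = -3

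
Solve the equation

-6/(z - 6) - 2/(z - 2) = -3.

Multiply both sides by (z - 6)(z - 2):
-6(z - 2) - 2(z - 6) = -3(z - 6)(z - 2).
Expand and collect terms: -3z^2 + 32z - 60 = 0.
By the quadratic formula, z = (-32 +/- sqrt(304)) / -6, so z ~= 2.4274 or z ~= 8.2393.
Neither value makes a denominator zero (z != 6, z != 2), so both are valid.

z = 2.4274 or z = 8.2393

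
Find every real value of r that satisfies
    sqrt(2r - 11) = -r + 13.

Square both sides: 2r - 11 = (-r + 13)^2.
Expand and rearrange: r^2 - 28r + 180 = 0.
Solving gives r = 18 or r = 10.
Check each candidate in the original equation:
  r = 18: sqrt(25) = 5, while -r + 13 = -5 — extraneous.
  r = 10: sqrt(9) = 3, while -r + 13 = 3 — valid.

r = 10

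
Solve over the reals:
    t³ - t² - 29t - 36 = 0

Possible rational roots are divisors of -36. Testing t = -4 gives 0, so (t + 4) is a factor.
Divide: t³ - t² - 29t - 36 = (t + 4)(t² - 5t - 9).
Apply the quadratic formula to t² - 5t - 9 = 0: t = (5 ± √61)/2, i.e. t ≈ 6.4051 or t ≈ -1.4051.

t = -4 or t = -1.4051 or t = 6.4051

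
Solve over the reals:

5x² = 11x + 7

x = -0.5155 or x = 2.7155

Rearrange to standard form: 5x² - 11x - 7 = 0.
Discriminant: (-11)² − 4·5·(-7) = 261.
Quadratic formula: x = (11 ± √261) / 10.
So x = 11/10 + 3·√(29)/10 ≈ 2.7155 or x = 11/10 - 3·√(29)/10 ≈ -0.5155.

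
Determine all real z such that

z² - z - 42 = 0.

Factor: (z + 6)(z - 7) = 0.
So z = -6 or z = 7.

z = -6 or z = 7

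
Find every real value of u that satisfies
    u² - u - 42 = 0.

u = -6 or u = 7

Factor: (u - 7)(u + 6) = 0.
So u = 7 or u = -6.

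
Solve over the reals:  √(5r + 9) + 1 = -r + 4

Isolate the radical: √(5r + 9) = -r + 3.
Square both sides: 5r + 9 = (-r + 3)².
Expand and rearrange: r² - 11r = 0.
Solving gives r = 11 or r = 0.
Check each candidate in the original equation:
  r = 11: √(64) = 8, while -r + 3 = -8 — extraneous.
  r = 0: √(9) = 3, while -r + 3 = 3 — valid.

r = 0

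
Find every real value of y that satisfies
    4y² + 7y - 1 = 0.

Discriminant: (7)² − 4·4·(-1) = 65.
Quadratic formula: y = (-7 ± √65) / 8.
So y = -7/8 + √(65)/8 ≈ 0.1328 or y = -√(65)/8 - 7/8 ≈ -1.8828.

y = -1.8828 or y = 0.1328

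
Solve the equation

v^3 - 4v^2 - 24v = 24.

v = -2 or v = -1.5826 or v = 7.5826

Rearrange: v^3 - 4v^2 - 24v - 24 = 0.
Possible rational roots are divisors of -24. Testing v = -2 gives 0, so (v + 2) is a factor.
Divide: v^3 - 4v^2 - 24v - 24 = (v + 2)(v^2 - 6v - 12).
Apply the quadratic formula to v^2 - 6v - 12 = 0: v = (6 +/- sqrt(84))/2, i.e. v ~= 7.5826 or v ~= -1.5826.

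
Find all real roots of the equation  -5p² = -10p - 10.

Rearrange to standard form: -5p² + 10p + 10 = 0.
Discriminant: (10)² − 4·(-5)·10 = 300.
Quadratic formula: p = (-10 ± √300) / (-10).
So p = 1 - √(3) ≈ -0.7321 or p = 1 + √(3) ≈ 2.7321.

p = -0.7321 or p = 2.7321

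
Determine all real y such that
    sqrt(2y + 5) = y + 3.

y = -2

Square both sides: 2y + 5 = (y + 3)^2.
Expand and rearrange: y^2 + 4y + 4 = 0.
This gives the repeated root y = -2.
Check in the original equation:
  y = -2: sqrt(1) = 1, while y + 3 = 1 — valid.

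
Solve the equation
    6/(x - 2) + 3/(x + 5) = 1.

x = -3.5574 or x = 9.5574

Multiply both sides by (x - 2)(x + 5):
6(x + 5) + 3(x - 2) = (x - 2)(x + 5).
Expand and collect terms: x^2 - 6x - 34 = 0.
By the quadratic formula, x = (6 +/- sqrt(172)) / 2, so x ~= 9.5574 or x ~= -3.5574.
Neither value makes a denominator zero (x != 2, x != -5), so both are valid.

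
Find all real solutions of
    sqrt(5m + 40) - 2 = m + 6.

Isolate the radical: sqrt(5m + 40) = m + 8.
Square both sides: 5m + 40 = (m + 8)^2.
Expand and rearrange: m^2 + 11m + 24 = 0.
Solving gives m = -3 or m = -8.
Check each candidate in the original equation:
  m = -3: sqrt(25) = 5, while m + 8 = 5 — valid.
  m = -8: sqrt(0) = 0, while m + 8 = 0 — valid.

m = -8 or m = -3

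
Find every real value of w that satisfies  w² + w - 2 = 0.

w = -2 or w = 1

Factor: (w - 1)(w + 2) = 0.
So w = 1 or w = -2.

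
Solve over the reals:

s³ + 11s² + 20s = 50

Rearrange: s³ + 11s² + 20s - 50 = 0.
Possible rational roots are divisors of -50. Testing s = -5 gives 0, so (s + 5) is a factor.
Divide: s³ + 11s² + 20s - 50 = (s + 5)(s² + 6s - 10).
Apply the quadratic formula to s² + 6s - 10 = 0: s = (-6 ± √76)/2, i.e. s ≈ 1.3589 or s ≈ -7.3589.

s = -7.3589 or s = -5 or s = 1.3589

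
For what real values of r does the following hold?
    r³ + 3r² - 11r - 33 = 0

r = -3.3166 or r = -3 or r = 3.3166

Possible rational roots are divisors of -33. Testing r = -3 gives 0, so (r + 3) is a factor.
Divide: r³ + 3r² - 11r - 33 = (r + 3)(r² - 11).
Apply the quadratic formula to r² - 11 = 0: r = (0 ± √44)/2, i.e. r ≈ 3.3166 or r ≈ -3.3166.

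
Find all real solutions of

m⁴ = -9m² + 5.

m = -0.7245 or m = 0.7245

Let u = m². The equation becomes u² + 9u - 5 = 0.
By the quadratic formula, u = -9/2 + √(101)/2 or u = -√(101)/2 - 9/2.
m² = -9/2 + √(101)/2 gives m = ±√(-9/2 + √(101)/2) ≈ ±0.7245.
m² = -√(101)/2 - 9/2 < 0 has no real solution.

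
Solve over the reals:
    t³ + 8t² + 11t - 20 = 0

t = -5 or t = -4 or t = 1

Possible rational roots are divisors of -20. Testing t = -4 gives 0, so (t + 4) is a factor.
Divide: t³ + 8t² + 11t - 20 = (t + 4)(t² + 4t - 5).
Factor the quadratic: t = 1 or t = -5.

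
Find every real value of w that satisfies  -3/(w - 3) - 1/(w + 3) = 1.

w = -4.6458 or w = 0.6458

Multiply both sides by (w - 3)(w + 3):
-3(w + 3) - (w - 3) = (w - 3)(w + 3).
Expand and collect terms: w² + 4w - 3 = 0.
By the quadratic formula, w = (-4 ± √28) / 2, so w ≈ 0.6458 or w ≈ -4.6458.
Neither value makes a denominator zero (w ≠ 3, w ≠ -3), so both are valid.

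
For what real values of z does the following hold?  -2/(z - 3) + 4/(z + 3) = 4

z = -1.886 or z = 2.386

Multiply both sides by (z - 3)(z + 3):
-2(z + 3) + 4(z - 3) = 4(z - 3)(z + 3).
Expand and collect terms: 4z^2 - 2z - 18 = 0.
By the quadratic formula, z = (2 +/- sqrt(292)) / 8, so z ~= 2.386 or z ~= -1.886.
Neither value makes a denominator zero (z != 3, z != -3), so both are valid.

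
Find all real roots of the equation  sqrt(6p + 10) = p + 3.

Square both sides: 6p + 10 = (p + 3)^2.
Expand and rearrange: p^2 - 1 = 0.
Solving gives p = 1 or p = -1.
Check each candidate in the original equation:
  p = 1: sqrt(16) = 4, while p + 3 = 4 — valid.
  p = -1: sqrt(4) = 2, while p + 3 = 2 — valid.

p = -1 or p = 1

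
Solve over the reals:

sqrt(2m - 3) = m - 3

m = 6

Square both sides: 2m - 3 = (m - 3)^2.
Expand and rearrange: m^2 - 8m + 12 = 0.
Solving gives m = 6 or m = 2.
Check each candidate in the original equation:
  m = 6: sqrt(9) = 3, while m - 3 = 3 — valid.
  m = 2: sqrt(1) = 1, while m - 3 = -1 — extraneous.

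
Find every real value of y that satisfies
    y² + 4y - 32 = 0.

y = -8 or y = 4

Factor: (y - 4)(y + 8) = 0.
So y = 4 or y = -8.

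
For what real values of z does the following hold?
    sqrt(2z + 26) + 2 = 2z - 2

Isolate the radical: sqrt(2z + 26) = 2z - 4.
Square both sides: 2z + 26 = (2z - 4)^2.
Expand and rearrange: 4z^2 - 18z - 10 = 0.
Solving gives z = 5 or z = -0.5.
Check each candidate in the original equation:
  z = 5: sqrt(36) = 6, while 2z - 4 = 6 — valid.
  z = -0.5: sqrt(25) = 5, while 2z - 4 = -5 — extraneous.

z = 5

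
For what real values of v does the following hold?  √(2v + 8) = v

v = 4

Square both sides: 2v + 8 = (v)².
Expand and rearrange: v² - 2v - 8 = 0.
Solving gives v = 4 or v = -2.
Check each candidate in the original equation:
  v = 4: √(16) = 4, while v = 4 — valid.
  v = -2: √(4) = 2, while v = -2 — extraneous.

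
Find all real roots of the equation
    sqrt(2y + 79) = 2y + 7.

y = 1

Square both sides: 2y + 79 = (2y + 7)^2.
Expand and rearrange: 4y^2 + 26y - 30 = 0.
Solving gives y = 1 or y = -7.5.
Check each candidate in the original equation:
  y = 1: sqrt(81) = 9, while 2y + 7 = 9 — valid.
  y = -7.5: sqrt(64) = 8, while 2y + 7 = -8 — extraneous.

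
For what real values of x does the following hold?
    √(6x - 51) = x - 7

x = 10

Square both sides: 6x - 51 = (x - 7)².
Expand and rearrange: x² - 20x + 100 = 0.
This gives the repeated root x = 10.
Check in the original equation:
  x = 10: √(9) = 3, while x - 7 = 3 — valid.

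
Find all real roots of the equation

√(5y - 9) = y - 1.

Square both sides: 5y - 9 = (y - 1)².
Expand and rearrange: y² - 7y + 10 = 0.
Solving gives y = 5 or y = 2.
Check each candidate in the original equation:
  y = 5: √(16) = 4, while y - 1 = 4 — valid.
  y = 2: √(1) = 1, while y - 1 = 1 — valid.

y = 2 or y = 5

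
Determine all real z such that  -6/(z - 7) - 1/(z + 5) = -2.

Multiply both sides by (z - 7)(z + 5):
-6(z + 5) - (z - 7) = -2(z - 7)(z + 5).
Expand and collect terms: -2z² + 11z + 93 = 0.
By the quadratic formula, z = (-11 ± √865) / -4, so z ≈ -4.6027 or z ≈ 10.1027.
Neither value makes a denominator zero (z ≠ 7, z ≠ -5), so both are valid.

z = -4.6027 or z = 10.1027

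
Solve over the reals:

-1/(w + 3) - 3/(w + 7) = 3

Multiply both sides by (w + 3)(w + 7):
-(w + 7) - 3(w + 3) = 3(w + 3)(w + 7).
Expand and collect terms: 3w^2 + 34w + 79 = 0.
By the quadratic formula, w = (-34 +/- sqrt(208)) / 6, so w ~= -3.263 or w ~= -8.0704.
Neither value makes a denominator zero (w != -3, w != -7), so both are valid.

w = -8.0704 or w = -3.263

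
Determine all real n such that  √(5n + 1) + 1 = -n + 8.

n = 3

Isolate the radical: √(5n + 1) = -n + 7.
Square both sides: 5n + 1 = (-n + 7)².
Expand and rearrange: n² - 19n + 48 = 0.
Solving gives n = 16 or n = 3.
Check each candidate in the original equation:
  n = 16: √(81) = 9, while -n + 7 = -9 — extraneous.
  n = 3: √(16) = 4, while -n + 7 = 4 — valid.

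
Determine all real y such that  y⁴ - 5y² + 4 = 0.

Let u = y². The equation becomes u² - 5u + 4 = 0.
Factor: (u - 4)(u - 1) = 0, so u = 4 or u = 1.
y² = 4 gives y = ±2.
y² = 1 gives y = ±1.

y = -2 or y = -1 or y = 1 or y = 2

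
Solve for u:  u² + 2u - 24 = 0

u = -6 or u = 4

Factor: (u - 4)(u + 6) = 0.
So u = 4 or u = -6.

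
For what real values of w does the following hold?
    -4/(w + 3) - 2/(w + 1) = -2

Multiply both sides by (w + 3)(w + 1):
-4(w + 1) - 2(w + 3) = -2(w + 3)(w + 1).
Expand and collect terms: -2w^2 - 2w + 4 = 0.
Factor or apply the quadratic formula: w = -2 or w = 1.
Neither value makes a denominator zero (w != -3, w != -1), so both are valid.

w = -2 or w = 1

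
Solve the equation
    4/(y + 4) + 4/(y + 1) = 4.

y = -3.3028 or y = 0.3028

Multiply both sides by (y + 4)(y + 1):
4(y + 1) + 4(y + 4) = 4(y + 4)(y + 1).
Expand and collect terms: 4y² + 12y - 4 = 0.
By the quadratic formula, y = (-12 ± √208) / 8, so y ≈ 0.3028 or y ≈ -3.3028.
Neither value makes a denominator zero (y ≠ -4, y ≠ -1), so both are valid.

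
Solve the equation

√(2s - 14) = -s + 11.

s = 9

Square both sides: 2s - 14 = (-s + 11)².
Expand and rearrange: s² - 24s + 135 = 0.
Solving gives s = 15 or s = 9.
Check each candidate in the original equation:
  s = 15: √(16) = 4, while -s + 11 = -4 — extraneous.
  s = 9: √(4) = 2, while -s + 11 = 2 — valid.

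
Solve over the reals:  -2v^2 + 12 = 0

v = -2.4495 or v = 2.4495

Discriminant: (0)^2 - 4*(-2)*12 = 96.
Quadratic formula: v = (0 +/- sqrt(96)) / (-4).
So v = -sqrt(6) ~= -2.4495 or v = sqrt(6) ~= 2.4495.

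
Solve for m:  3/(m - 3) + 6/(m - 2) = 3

Multiply both sides by (m - 3)(m - 2):
3(m - 2) + 6(m - 3) = 3(m - 3)(m - 2).
Expand and collect terms: 3m² - 24m + 42 = 0.
By the quadratic formula, m = (24 ± √72) / 6, so m ≈ 5.4142 or m ≈ 2.5858.
Neither value makes a denominator zero (m ≠ 3, m ≠ 2), so both are valid.

m = 2.5858 or m = 5.4142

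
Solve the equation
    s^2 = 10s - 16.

s = 2 or s = 8

Bring every term to one side: s^2 - 10s + 16 = 0.
Factor: (s - 8)(s - 2) = 0.
So s = 8 or s = 2.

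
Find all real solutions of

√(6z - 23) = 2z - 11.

Square both sides: 6z - 23 = (2z - 11)².
Expand and rearrange: 4z² - 50z + 144 = 0.
Solving gives z = 8 or z = 4.5.
Check each candidate in the original equation:
  z = 8: √(25) = 5, while 2z - 11 = 5 — valid.
  z = 4.5: √(4) = 2, while 2z - 11 = -2 — extraneous.

z = 8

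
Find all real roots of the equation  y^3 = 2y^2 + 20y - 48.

y = -4.6056 or y = 2.6056 or y = 4

Rearrange: y^3 - 2y^2 - 20y + 48 = 0.
Possible rational roots are divisors of 48. Testing y = 4 gives 0, so (y - 4) is a factor.
Divide: y^3 - 2y^2 - 20y + 48 = (y - 4)(y^2 + 2y - 12).
Apply the quadratic formula to y^2 + 2y - 12 = 0: y = (-2 +/- sqrt(52))/2, i.e. y ~= 2.6056 or y ~= -4.6056.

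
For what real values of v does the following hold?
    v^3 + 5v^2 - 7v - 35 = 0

v = -5 or v = -2.6458 or v = 2.6458

Possible rational roots are divisors of -35. Testing v = -5 gives 0, so (v + 5) is a factor.
Divide: v^3 + 5v^2 - 7v - 35 = (v + 5)(v^2 - 7).
Apply the quadratic formula to v^2 - 7 = 0: v = (0 +/- sqrt(28))/2, i.e. v ~= 2.6458 or v ~= -2.6458.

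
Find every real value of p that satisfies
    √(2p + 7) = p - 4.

Square both sides: 2p + 7 = (p - 4)².
Expand and rearrange: p² - 10p + 9 = 0.
Solving gives p = 9 or p = 1.
Check each candidate in the original equation:
  p = 9: √(25) = 5, while p - 4 = 5 — valid.
  p = 1: √(9) = 3, while p - 4 = -3 — extraneous.

p = 9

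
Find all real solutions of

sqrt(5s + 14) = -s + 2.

s = -1

Square both sides: 5s + 14 = (-s + 2)^2.
Expand and rearrange: s^2 - 9s - 10 = 0.
Solving gives s = 10 or s = -1.
Check each candidate in the original equation:
  s = 10: sqrt(64) = 8, while -s + 2 = -8 — extraneous.
  s = -1: sqrt(9) = 3, while -s + 2 = 3 — valid.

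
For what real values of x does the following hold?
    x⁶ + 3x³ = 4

Let u = x³. The equation becomes u² + 3u - 4 = 0.
Factor: (u - 1)(u + 4) = 0, so u = 1 or u = -4.
x³ = 1 gives x = 1.
x³ = -4 gives x = -∛(4) ≈ -1.5874.

x = -1.5874 or x = 1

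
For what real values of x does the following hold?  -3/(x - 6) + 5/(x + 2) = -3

x = -3.5081 or x = 6.8414

Multiply both sides by (x - 6)(x + 2):
-3(x + 2) + 5(x - 6) = -3(x - 6)(x + 2).
Expand and collect terms: -3x² + 10x + 72 = 0.
By the quadratic formula, x = (-10 ± √964) / -6, so x ≈ -3.5081 or x ≈ 6.8414.
Neither value makes a denominator zero (x ≠ 6, x ≠ -2), so both are valid.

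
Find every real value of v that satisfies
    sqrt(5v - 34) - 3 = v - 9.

v = 7 or v = 10

Isolate the radical: sqrt(5v - 34) = v - 6.
Square both sides: 5v - 34 = (v - 6)^2.
Expand and rearrange: v^2 - 17v + 70 = 0.
Solving gives v = 10 or v = 7.
Check each candidate in the original equation:
  v = 10: sqrt(16) = 4, while v - 6 = 4 — valid.
  v = 7: sqrt(1) = 1, while v - 6 = 1 — valid.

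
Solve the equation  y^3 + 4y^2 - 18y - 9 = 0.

y = -6.5414 or y = -0.4586 or y = 3

Possible rational roots are divisors of -9. Testing y = 3 gives 0, so (y - 3) is a factor.
Divide: y^3 + 4y^2 - 18y - 9 = (y - 3)(y^2 + 7y + 3).
Apply the quadratic formula to y^2 + 7y + 3 = 0: y = (-7 +/- sqrt(37))/2, i.e. y ~= -0.4586 or y ~= -6.5414.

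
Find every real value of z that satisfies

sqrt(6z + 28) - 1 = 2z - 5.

Isolate the radical: sqrt(6z + 28) = 2z - 4.
Square both sides: 6z + 28 = (2z - 4)^2.
Expand and rearrange: 4z^2 - 22z - 12 = 0.
Solving gives z = 6 or z = -0.5.
Check each candidate in the original equation:
  z = 6: sqrt(64) = 8, while 2z - 4 = 8 — valid.
  z = -0.5: sqrt(25) = 5, while 2z - 4 = -5 — extraneous.

z = 6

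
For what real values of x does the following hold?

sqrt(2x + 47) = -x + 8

x = 1

Square both sides: 2x + 47 = (-x + 8)^2.
Expand and rearrange: x^2 - 18x + 17 = 0.
Solving gives x = 17 or x = 1.
Check each candidate in the original equation:
  x = 17: sqrt(81) = 9, while -x + 8 = -9 — extraneous.
  x = 1: sqrt(49) = 7, while -x + 8 = 7 — valid.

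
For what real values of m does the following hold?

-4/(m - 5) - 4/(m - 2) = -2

m = 3 or m = 8

Multiply both sides by (m - 5)(m - 2):
-4(m - 2) - 4(m - 5) = -2(m - 5)(m - 2).
Expand and collect terms: -2m^2 + 22m - 48 = 0.
Factor or apply the quadratic formula: m = 3 or m = 8.
Neither value makes a denominator zero (m != 5, m != 2), so both are valid.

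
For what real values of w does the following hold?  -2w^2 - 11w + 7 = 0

w = -6.076 or w = 0.576

Discriminant: (-11)^2 - 4*(-2)*7 = 177.
Quadratic formula: w = (11 +/- sqrt(177)) / (-4).
So w = -sqrt(177)/4 - 11/4 ~= -6.076 or w = -11/4 + sqrt(177)/4 ~= 0.576.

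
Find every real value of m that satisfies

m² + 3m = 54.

m = -9 or m = 6

Bring every term to one side: m² + 3m - 54 = 0.
Factor: (m + 9)(m - 6) = 0.
So m = -9 or m = 6.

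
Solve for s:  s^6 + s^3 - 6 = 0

s = -1.4422 or s = 1.2599

Let u = s^3. The equation becomes u^2 + u - 6 = 0.
Factor: (u - 2)(u + 3) = 0, so u = 2 or u = -3.
s^3 = 2 gives s = (2)^(1/3) ~= 1.2599.
s^3 = -3 gives s = -(3)^(1/3) ~= -1.4422.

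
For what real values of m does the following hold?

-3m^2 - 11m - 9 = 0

Discriminant: (-11)^2 - 4*(-3)*(-9) = 13.
Quadratic formula: m = (11 +/- sqrt(13)) / (-6).
So m = -11/6 - sqrt(13)/6 ~= -2.4343 or m = -11/6 + sqrt(13)/6 ~= -1.2324.

m = -2.4343 or m = -1.2324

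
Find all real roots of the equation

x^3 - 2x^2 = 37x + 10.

x = -5 or x = -0.2749 or x = 7.2749

Rearrange: x^3 - 2x^2 - 37x - 10 = 0.
Possible rational roots are divisors of -10. Testing x = -5 gives 0, so (x + 5) is a factor.
Divide: x^3 - 2x^2 - 37x - 10 = (x + 5)(x^2 - 7x - 2).
Apply the quadratic formula to x^2 - 7x - 2 = 0: x = (7 +/- sqrt(57))/2, i.e. x ~= 7.2749 or x ~= -0.2749.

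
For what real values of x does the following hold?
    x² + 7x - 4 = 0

x = -7.5311 or x = 0.5311

Discriminant: (7)² − 4·1·(-4) = 65.
Quadratic formula: x = (-7 ± √65) / 2.
So x = -7/2 + √(65)/2 ≈ 0.5311 or x = -√(65)/2 - 7/2 ≈ -7.5311.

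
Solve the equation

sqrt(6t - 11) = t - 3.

Square both sides: 6t - 11 = (t - 3)^2.
Expand and rearrange: t^2 - 12t + 20 = 0.
Solving gives t = 10 or t = 2.
Check each candidate in the original equation:
  t = 10: sqrt(49) = 7, while t - 3 = 7 — valid.
  t = 2: sqrt(1) = 1, while t - 3 = -1 — extraneous.

t = 10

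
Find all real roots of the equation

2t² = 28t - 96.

t = 6 or t = 8

Bring every term to one side: 2t² - 28t + 96 = 0.
Factor: 2(t - 6)(t - 8) = 0.
So t = 6 or t = 8.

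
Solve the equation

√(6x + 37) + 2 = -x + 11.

x = 2

Isolate the radical: √(6x + 37) = -x + 9.
Square both sides: 6x + 37 = (-x + 9)².
Expand and rearrange: x² - 24x + 44 = 0.
Solving gives x = 22 or x = 2.
Check each candidate in the original equation:
  x = 22: √(169) = 13, while -x + 9 = -13 — extraneous.
  x = 2: √(49) = 7, while -x + 9 = 7 — valid.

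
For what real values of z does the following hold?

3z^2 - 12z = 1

Rearrange to standard form: 3z^2 - 12z - 1 = 0.
Discriminant: (-12)^2 - 4*3*(-1) = 156.
Quadratic formula: z = (12 +/- sqrt(156)) / 6.
So z = 2 + sqrt(39)/3 ~= 4.0817 or z = 2 - sqrt(39)/3 ~= -0.0817.

z = -0.0817 or z = 4.0817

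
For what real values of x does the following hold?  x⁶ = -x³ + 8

x = -1.4996 or x = 1.3337

Let u = x³. The equation becomes u² + u - 8 = 0.
By the quadratic formula, u = -1/2 + √(33)/2 or u = -√(33)/2 - 1/2.
x³ = -1/2 + √(33)/2 gives x = ∛(-1/2 + √(33)/2) ≈ 1.3337.
x³ = -√(33)/2 - 1/2 gives x = -∛(1/2 + √(33)/2) ≈ -1.4996.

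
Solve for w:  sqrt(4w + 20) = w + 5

Square both sides: 4w + 20 = (w + 5)^2.
Expand and rearrange: w^2 + 6w + 5 = 0.
Solving gives w = -1 or w = -5.
Check each candidate in the original equation:
  w = -1: sqrt(16) = 4, while w + 5 = 4 — valid.
  w = -5: sqrt(0) = 0, while w + 5 = 0 — valid.

w = -5 or w = -1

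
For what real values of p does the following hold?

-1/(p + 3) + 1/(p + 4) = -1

p = -4.618 or p = -2.382

Multiply both sides by (p + 3)(p + 4):
-(p + 4) + (p + 3) = -(p + 3)(p + 4).
Expand and collect terms: -p² - 7p - 11 = 0.
By the quadratic formula, p = (7 ± √5) / -2, so p ≈ -4.618 or p ≈ -2.382.
Neither value makes a denominator zero (p ≠ -3, p ≠ -4), so both are valid.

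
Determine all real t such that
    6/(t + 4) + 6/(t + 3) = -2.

t = -9.5414 or t = -3.4586

Multiply both sides by (t + 4)(t + 3):
6(t + 3) + 6(t + 4) = -2(t + 4)(t + 3).
Expand and collect terms: -2t^2 - 26t - 66 = 0.
By the quadratic formula, t = (26 +/- sqrt(148)) / -4, so t ~= -9.5414 or t ~= -3.4586.
Neither value makes a denominator zero (t != -4, t != -3), so both are valid.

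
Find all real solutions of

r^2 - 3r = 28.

r = -4 or r = 7

Bring every term to one side: r^2 - 3r - 28 = 0.
Factor: (r - 7)(r + 4) = 0.
So r = 7 or r = -4.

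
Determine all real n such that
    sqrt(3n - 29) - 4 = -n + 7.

n = 10

Isolate the radical: sqrt(3n - 29) = -n + 11.
Square both sides: 3n - 29 = (-n + 11)^2.
Expand and rearrange: n^2 - 25n + 150 = 0.
Solving gives n = 15 or n = 10.
Check each candidate in the original equation:
  n = 15: sqrt(16) = 4, while -n + 11 = -4 — extraneous.
  n = 10: sqrt(1) = 1, while -n + 11 = 1 — valid.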